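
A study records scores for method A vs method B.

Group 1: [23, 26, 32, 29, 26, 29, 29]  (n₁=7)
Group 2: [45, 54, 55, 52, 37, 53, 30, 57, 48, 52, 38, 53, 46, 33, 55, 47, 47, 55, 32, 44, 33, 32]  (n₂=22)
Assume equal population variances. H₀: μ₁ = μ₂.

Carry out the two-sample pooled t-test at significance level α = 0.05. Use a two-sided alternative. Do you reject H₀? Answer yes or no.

x̄₁=27.714, s₁=2.928, n₁=7
x̄₂=45.364, s₂=9.079, n₂=22
s_p² = [6·2.928² + 21·9.079²]/27 = 66.0192
SE = √(s_p²·(1/7+1/22)) = 3.5259
t = (27.714−45.364)/3.5259 = -5.0056
df = 27
p-value (two-sided) = 0.00003
At α=0.05: p < α → reject H₀

reject H₀: yes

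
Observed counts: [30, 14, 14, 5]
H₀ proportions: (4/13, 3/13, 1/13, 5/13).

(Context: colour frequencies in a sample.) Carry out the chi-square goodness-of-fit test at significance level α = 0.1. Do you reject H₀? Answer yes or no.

n = 63; E_i = n·p_i = [19.38, 14.54, 4.85, 24.23]
χ² = (30−19.38)²/19.38 + (14−14.54)²/14.54 + (14−4.85)²/4.85 + (5−24.23)²/24.23 = 38.3862
df = 3
p-value (upper-tail) = 0.00000
At α=0.1: p < α → reject H₀

reject H₀: yes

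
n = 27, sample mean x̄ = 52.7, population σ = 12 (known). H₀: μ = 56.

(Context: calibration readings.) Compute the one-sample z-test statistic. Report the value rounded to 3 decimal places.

test statistic = -1.429

SE = σ/√n = 12/√27 = 2.3094
z = (x̄−μ₀)/SE = (52.7−56)/2.3094 = -1.4289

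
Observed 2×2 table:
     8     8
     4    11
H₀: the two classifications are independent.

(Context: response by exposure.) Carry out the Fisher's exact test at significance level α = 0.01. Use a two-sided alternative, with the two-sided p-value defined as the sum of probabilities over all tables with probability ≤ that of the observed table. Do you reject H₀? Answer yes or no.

Margins: r₁=16, r₂=15, c₁=12, c₂=19, n=31
p_obs = C(16,8)·C(15,4)/C(31,12); sum pmf over tables with pmf ≤ p_obs
p-value (two-sided) = 0.27337
At α=0.01: p ≥ α → fail to reject H₀

reject H₀: no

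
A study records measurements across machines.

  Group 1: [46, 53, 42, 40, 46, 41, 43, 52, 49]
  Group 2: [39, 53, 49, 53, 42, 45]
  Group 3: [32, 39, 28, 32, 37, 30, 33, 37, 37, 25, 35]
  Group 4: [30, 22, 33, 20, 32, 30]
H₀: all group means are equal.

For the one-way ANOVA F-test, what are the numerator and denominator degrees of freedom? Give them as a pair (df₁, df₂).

degrees of freedom = [3, 28]

k = 4 groups, N = 32 total
df = (k−1, N−k) = (4−1, 32−4) = (3, 28)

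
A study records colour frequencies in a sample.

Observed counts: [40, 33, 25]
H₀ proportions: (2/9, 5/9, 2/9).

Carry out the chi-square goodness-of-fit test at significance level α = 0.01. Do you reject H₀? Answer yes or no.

reject H₀: yes

n = 98; E_i = n·p_i = [21.78, 54.44, 21.78]
χ² = (40−21.78)²/21.78 + (33−54.44)²/54.44 + (25−21.78)²/21.78 = 24.1704
df = 2
p-value (upper-tail) = 0.00001
At α=0.01: p < α → reject H₀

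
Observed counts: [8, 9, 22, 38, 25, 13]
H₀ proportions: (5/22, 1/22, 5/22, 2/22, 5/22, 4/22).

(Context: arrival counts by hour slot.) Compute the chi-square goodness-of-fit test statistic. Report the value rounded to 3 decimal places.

n = 115; E_i = n·p_i = [26.14, 5.23, 26.14, 10.45, 26.14, 20.91]
χ² = (8−26.14)²/26.14 + (9−5.23)²/5.23 + (22−26.14)²/26.14 + (38−10.45)²/10.45 + (25−26.14)²/26.14 + (13−20.91)²/20.91 = 91.5800
df = 5

test statistic = 91.580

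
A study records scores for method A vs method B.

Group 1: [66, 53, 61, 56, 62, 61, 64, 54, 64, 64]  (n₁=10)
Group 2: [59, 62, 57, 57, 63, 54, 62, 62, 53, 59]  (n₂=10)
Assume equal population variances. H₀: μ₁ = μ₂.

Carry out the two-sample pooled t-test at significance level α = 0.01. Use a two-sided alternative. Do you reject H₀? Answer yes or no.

reject H₀: no

x̄₁=60.500, s₁=4.577, n₁=10
x̄₂=58.800, s₂=3.521, n₂=10
s_p² = [9·4.577² + 9·3.521²]/18 = 16.6722
SE = √(s_p²·(1/10+1/10)) = 1.8260
t = (60.500−58.800)/1.8260 = 0.9310
df = 18
p-value (two-sided) = 0.36419
At α=0.01: p ≥ α → fail to reject H₀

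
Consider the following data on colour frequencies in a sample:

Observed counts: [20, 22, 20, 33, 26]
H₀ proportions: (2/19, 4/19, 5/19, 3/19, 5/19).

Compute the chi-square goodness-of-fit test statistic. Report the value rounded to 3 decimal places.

test statistic = 20.197

n = 121; E_i = n·p_i = [12.74, 25.47, 31.84, 19.11, 31.84]
χ² = (20−12.74)²/12.74 + (22−25.47)²/25.47 + (20−31.84)²/31.84 + (33−19.11)²/19.11 + (26−31.84)²/31.84 = 20.1967
df = 4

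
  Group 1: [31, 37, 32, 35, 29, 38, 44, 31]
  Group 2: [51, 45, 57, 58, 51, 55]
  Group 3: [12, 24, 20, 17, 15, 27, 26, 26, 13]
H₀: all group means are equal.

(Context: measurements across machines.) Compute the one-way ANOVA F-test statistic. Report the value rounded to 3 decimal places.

test statistic = 68.205

Group means [34.62, 52.83, 20.00], grand mean 33.652
SSB = Σnᵢ(x̄ᵢ−x̄)² = 3892.509; SSW = ΣΣ(x−x̄ᵢ)² = 570.708
MSB = 3892.509/2 = 1946.2545; MSW = 570.708/20 = 28.5354
F = MSB/MSW = 68.2049
df = (2, 20)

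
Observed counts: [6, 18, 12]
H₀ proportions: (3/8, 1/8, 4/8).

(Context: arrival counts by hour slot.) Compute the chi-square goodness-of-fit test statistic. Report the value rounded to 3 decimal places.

n = 36; E_i = n·p_i = [13.50, 4.50, 18.00]
χ² = (6−13.50)²/13.50 + (18−4.50)²/4.50 + (12−18.00)²/18.00 = 46.6667
df = 2

test statistic = 46.667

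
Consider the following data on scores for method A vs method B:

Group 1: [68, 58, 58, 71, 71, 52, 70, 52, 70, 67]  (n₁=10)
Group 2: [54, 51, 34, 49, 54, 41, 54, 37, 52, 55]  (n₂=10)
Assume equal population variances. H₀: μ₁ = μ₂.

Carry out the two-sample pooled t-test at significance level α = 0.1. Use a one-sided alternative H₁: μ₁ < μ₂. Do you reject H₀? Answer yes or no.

x̄₁=63.700, s₁=7.846, n₁=10
x̄₂=48.100, s₂=7.810, n₂=10
s_p² = [9·7.846² + 9·7.810²]/18 = 61.2778
SE = √(s_p²·(1/10+1/10)) = 3.5008
t = (63.700−48.100)/3.5008 = 4.4561
df = 18
p-value (one-sided, H₁ less) = 0.99985
At α=0.1: p ≥ α → fail to reject H₀

reject H₀: no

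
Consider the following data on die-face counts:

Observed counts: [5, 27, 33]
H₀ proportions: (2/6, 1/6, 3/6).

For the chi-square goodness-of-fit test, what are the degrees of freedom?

degrees of freedom = 2

df = k − 1 = 3 − 1 = 2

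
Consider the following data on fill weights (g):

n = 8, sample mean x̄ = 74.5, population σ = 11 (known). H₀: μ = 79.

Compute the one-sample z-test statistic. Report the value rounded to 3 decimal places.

SE = σ/√n = 11/√8 = 3.8891
z = (x̄−μ₀)/SE = (74.5−79)/3.8891 = -1.1571

test statistic = -1.157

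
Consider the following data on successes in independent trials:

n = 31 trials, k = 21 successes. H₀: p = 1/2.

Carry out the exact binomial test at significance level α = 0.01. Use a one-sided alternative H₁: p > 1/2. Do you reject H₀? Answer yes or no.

Exact binomial: n=31, k=21, p₀=1/2=0.5000
P(X≥21) from Σ C(n,i)·p₀^i·(1−p₀)^(n−i)
p-value (one-sided, H₁ greater) = 0.03538
At α=0.01: p ≥ α → fail to reject H₀

reject H₀: no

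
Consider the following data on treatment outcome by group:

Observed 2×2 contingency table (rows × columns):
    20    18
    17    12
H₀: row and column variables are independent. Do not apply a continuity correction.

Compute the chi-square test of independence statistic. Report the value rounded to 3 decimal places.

test statistic = 0.239

Row totals [38, 29], col totals [37, 30], n=67
χ² = (20−20.99)²/20.99 + (18−17.01)²/17.01 + (17−16.01)²/16.01 + (12−12.99)²/12.99 = 0.2386
df = 1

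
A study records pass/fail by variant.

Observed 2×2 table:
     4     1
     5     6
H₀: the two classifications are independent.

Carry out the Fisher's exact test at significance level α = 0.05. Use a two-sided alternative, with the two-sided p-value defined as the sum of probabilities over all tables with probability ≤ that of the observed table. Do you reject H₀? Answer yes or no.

Margins: r₁=5, r₂=11, c₁=9, c₂=7, n=16
p_obs = C(5,4)·C(11,5)/C(16,9); sum pmf over tables with pmf ≤ p_obs
p-value (two-sided) = 0.30769
At α=0.05: p ≥ α → fail to reject H₀

reject H₀: no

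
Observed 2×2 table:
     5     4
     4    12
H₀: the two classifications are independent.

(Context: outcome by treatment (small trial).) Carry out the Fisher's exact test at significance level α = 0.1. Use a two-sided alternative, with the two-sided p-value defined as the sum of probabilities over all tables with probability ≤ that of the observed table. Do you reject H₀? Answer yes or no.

Margins: r₁=9, r₂=16, c₁=9, c₂=16, n=25
p_obs = C(9,5)·C(16,4)/C(25,9); sum pmf over tables with pmf ≤ p_obs
p-value (two-sided) = 0.19976
At α=0.1: p ≥ α → fail to reject H₀

reject H₀: no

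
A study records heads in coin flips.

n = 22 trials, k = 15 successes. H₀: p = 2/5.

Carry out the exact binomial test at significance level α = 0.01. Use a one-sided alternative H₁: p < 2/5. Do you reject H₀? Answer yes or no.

reject H₀: no

Exact binomial: n=22, k=15, p₀=2/5=0.4000
P(X≤15) from Σ C(n,i)·p₀^i·(1−p₀)^(n−i)
p-value (one-sided, H₁ less) = 0.99808
At α=0.01: p ≥ α → fail to reject H₀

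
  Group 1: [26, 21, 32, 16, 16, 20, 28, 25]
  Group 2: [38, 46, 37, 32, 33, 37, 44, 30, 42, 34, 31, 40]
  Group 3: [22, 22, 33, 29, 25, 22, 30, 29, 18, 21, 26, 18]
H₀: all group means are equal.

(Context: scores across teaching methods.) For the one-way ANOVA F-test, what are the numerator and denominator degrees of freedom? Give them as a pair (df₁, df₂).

k = 3 groups, N = 32 total
df = (k−1, N−k) = (3−1, 32−3) = (2, 29)

degrees of freedom = [2, 29]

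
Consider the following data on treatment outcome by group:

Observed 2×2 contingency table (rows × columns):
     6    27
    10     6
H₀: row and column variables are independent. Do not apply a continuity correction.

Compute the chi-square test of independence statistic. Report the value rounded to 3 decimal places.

Row totals [33, 16], col totals [16, 33], n=49
χ² = (6−10.78)²/10.78 + (27−22.22)²/22.22 + (10−5.22)²/5.22 + (6−10.78)²/10.78 = 9.6241
df = 1

test statistic = 9.624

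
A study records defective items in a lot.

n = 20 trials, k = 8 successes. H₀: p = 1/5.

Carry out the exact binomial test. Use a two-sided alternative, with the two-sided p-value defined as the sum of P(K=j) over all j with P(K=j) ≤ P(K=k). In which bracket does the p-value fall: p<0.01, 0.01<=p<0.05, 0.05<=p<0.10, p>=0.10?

Exact binomial: n=20, k=8, p₀=1/5=0.2000
P(X=j) = C(n,j)·p₀^j·(1−p₀)^(n−j); p = Σ P(X=j) over j with P(X=j) ≤ P(X=8)
p-value (two-sided) = 0.04367
→ bracket: 0.01<=p<0.05

p-value bracket: 0.01<=p<0.05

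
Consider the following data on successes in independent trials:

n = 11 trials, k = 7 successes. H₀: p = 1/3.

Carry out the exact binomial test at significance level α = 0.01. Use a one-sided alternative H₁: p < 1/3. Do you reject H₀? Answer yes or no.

reject H₀: no

Exact binomial: n=11, k=7, p₀=1/3=0.3333
P(X≤7) from Σ C(n,i)·p₀^i·(1−p₀)^(n−i)
p-value (one-sided, H₁ less) = 0.99118
At α=0.01: p ≥ α → fail to reject H₀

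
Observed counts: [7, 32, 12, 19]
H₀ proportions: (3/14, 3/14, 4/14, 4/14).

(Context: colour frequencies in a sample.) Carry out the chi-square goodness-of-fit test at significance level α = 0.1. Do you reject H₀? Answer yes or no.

reject H₀: yes

n = 70; E_i = n·p_i = [15.00, 15.00, 20.00, 20.00]
χ² = (7−15.00)²/15.00 + (32−15.00)²/15.00 + (12−20.00)²/20.00 + (19−20.00)²/20.00 = 26.7833
df = 3
p-value (upper-tail) = 0.00001
At α=0.1: p < α → reject H₀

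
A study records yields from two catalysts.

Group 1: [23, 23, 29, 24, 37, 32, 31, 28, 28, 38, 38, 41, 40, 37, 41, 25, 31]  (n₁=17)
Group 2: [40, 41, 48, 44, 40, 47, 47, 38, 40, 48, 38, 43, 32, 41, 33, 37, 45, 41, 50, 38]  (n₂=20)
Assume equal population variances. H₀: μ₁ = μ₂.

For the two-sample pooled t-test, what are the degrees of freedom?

df = n₁ + n₂ − 2 = 17 + 20 − 2 = 35

degrees of freedom = 35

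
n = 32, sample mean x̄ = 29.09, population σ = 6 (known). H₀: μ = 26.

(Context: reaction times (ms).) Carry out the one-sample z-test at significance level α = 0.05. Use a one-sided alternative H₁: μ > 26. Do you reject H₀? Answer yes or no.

reject H₀: yes

SE = σ/√n = 6/√32 = 1.0607
z = (x̄−μ₀)/SE = (29.09−26)/1.0607 = 2.9133
p-value (one-sided, H₁ greater) = 0.00179
At α=0.05: p < α → reject H₀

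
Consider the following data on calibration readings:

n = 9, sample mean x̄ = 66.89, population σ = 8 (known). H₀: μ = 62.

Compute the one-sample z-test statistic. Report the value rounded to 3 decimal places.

test statistic = 1.834

SE = σ/√n = 8/√9 = 2.6667
z = (x̄−μ₀)/SE = (66.89−62)/2.6667 = 1.8338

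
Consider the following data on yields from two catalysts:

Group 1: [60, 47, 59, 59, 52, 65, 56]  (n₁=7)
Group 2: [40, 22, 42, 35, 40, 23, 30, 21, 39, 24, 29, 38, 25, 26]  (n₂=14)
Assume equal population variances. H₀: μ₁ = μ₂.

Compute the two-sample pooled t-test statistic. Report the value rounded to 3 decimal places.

test statistic = 7.782

x̄₁=56.857, s₁=5.872, n₁=7
x̄₂=31.000, s₂=7.706, n₂=14
s_p² = [6·5.872² + 13·7.706²]/19 = 51.5188
SE = √(s_p²·(1/7+1/14)) = 3.3226
t = (56.857−31.000)/3.3226 = 7.7822
df = 19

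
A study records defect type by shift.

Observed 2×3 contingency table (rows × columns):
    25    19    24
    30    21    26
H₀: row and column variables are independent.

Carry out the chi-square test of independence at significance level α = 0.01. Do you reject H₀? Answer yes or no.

Row totals [68, 77], col totals [55, 40, 50], n=145
χ² = (25−25.79)²/25.79 + (19−18.76)²/18.76 + (24−23.45)²/23.45 + (30−29.21)²/29.21 + (21−21.24)²/21.24 + (26−26.55)²/26.55 = 0.0762
df = 2
p-value (upper-tail) = 0.96261
At α=0.01: p ≥ α → fail to reject H₀

reject H₀: no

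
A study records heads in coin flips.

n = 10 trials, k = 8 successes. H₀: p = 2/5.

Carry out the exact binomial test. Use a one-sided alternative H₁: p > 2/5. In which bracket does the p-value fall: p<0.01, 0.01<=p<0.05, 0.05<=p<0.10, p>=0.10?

p-value bracket: 0.01<=p<0.05

Exact binomial: n=10, k=8, p₀=2/5=0.4000
P(X≥8) from Σ C(n,i)·p₀^i·(1−p₀)^(n−i)
p-value (one-sided, H₁ greater) = 0.01229
→ bracket: 0.01<=p<0.05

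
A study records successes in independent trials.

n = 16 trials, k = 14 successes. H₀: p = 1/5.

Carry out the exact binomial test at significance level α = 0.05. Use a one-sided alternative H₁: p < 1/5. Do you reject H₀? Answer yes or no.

reject H₀: no

Exact binomial: n=16, k=14, p₀=1/5=0.2000
P(X≤14) from Σ C(n,i)·p₀^i·(1−p₀)^(n−i)
p-value (one-sided, H₁ less) = 1.00000
At α=0.05: p ≥ α → fail to reject H₀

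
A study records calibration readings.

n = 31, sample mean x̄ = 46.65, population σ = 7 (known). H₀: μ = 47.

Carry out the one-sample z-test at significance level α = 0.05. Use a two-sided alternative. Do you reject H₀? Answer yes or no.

reject H₀: no

SE = σ/√n = 7/√31 = 1.2572
z = (x̄−μ₀)/SE = (46.65−47)/1.2572 = -0.2784
p-value (two-sided) = 0.78071
At α=0.05: p ≥ α → fail to reject H₀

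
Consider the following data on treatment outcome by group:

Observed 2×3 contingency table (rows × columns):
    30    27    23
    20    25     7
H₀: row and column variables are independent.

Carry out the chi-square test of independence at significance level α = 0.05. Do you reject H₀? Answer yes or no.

reject H₀: no

Row totals [80, 52], col totals [50, 52, 30], n=132
χ² = (30−30.30)²/30.30 + (27−31.52)²/31.52 + (23−18.18)²/18.18 + (20−19.70)²/19.70 + (25−20.48)²/20.48 + (7−11.82)²/11.82 = 4.8909
df = 2
p-value (upper-tail) = 0.08669
At α=0.05: p ≥ α → fail to reject H₀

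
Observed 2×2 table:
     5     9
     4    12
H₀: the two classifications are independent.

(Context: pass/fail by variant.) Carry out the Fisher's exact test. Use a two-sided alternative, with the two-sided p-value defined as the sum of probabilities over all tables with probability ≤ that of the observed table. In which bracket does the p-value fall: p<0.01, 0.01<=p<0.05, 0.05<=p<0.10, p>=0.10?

Margins: r₁=14, r₂=16, c₁=9, c₂=21, n=30
p_obs = C(14,5)·C(16,4)/C(30,9); sum pmf over tables with pmf ≤ p_obs
p-value (two-sided) = 0.69439
→ bracket: p>=0.10

p-value bracket: p>=0.10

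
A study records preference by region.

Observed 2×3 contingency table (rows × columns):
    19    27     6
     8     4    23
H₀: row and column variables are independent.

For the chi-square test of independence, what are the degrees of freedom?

degrees of freedom = 2

df = (r−1)(c−1) = (2−1)·(3−1) = 2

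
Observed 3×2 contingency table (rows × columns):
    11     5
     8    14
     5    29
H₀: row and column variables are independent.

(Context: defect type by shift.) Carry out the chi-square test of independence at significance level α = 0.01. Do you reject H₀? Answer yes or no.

reject H₀: yes

Row totals [16, 22, 34], col totals [24, 48], n=72
χ² = (11−5.33)²/5.33 + (5−10.67)²/10.67 + (8−7.33)²/7.33 + (14−14.67)²/14.67 + (5−11.33)²/11.33 + (29−22.67)²/22.67 = 14.4310
df = 2
p-value (upper-tail) = 0.00074
At α=0.01: p < α → reject H₀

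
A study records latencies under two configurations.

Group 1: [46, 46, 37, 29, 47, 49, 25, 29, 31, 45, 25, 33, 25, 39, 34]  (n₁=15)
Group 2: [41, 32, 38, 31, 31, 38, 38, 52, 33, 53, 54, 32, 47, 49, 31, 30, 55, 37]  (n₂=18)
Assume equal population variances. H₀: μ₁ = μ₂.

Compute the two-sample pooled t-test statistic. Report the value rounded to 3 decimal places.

test statistic = -1.313

x̄₁=36.000, s₁=8.783, n₁=15
x̄₂=40.111, s₂=9.094, n₂=18
s_p² = [14·8.783² + 17·9.094²]/31 = 80.1864
SE = √(s_p²·(1/15+1/18)) = 3.1306
t = (36.000−40.111)/3.1306 = -1.3132
df = 31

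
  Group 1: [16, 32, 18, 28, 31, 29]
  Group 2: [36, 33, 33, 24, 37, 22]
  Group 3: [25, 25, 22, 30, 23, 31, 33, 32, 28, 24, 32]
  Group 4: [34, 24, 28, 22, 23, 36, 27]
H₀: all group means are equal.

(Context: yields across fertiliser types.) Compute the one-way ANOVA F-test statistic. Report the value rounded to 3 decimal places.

Group means [25.67, 30.83, 27.73, 27.71], grand mean 27.933
SSB = Σnᵢ(x̄ᵢ−x̄)² = 82.090; SSW = ΣΣ(x−x̄ᵢ)² = 777.777
MSB = 82.090/3 = 27.3632; MSW = 777.777/26 = 29.9145
F = MSB/MSW = 0.9147
df = (3, 26)

test statistic = 0.915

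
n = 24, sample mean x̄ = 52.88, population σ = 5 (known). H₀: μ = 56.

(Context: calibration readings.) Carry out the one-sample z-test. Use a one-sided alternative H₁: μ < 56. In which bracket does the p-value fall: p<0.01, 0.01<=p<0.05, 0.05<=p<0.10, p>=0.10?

p-value bracket: p<0.01

SE = σ/√n = 5/√24 = 1.0206
z = (x̄−μ₀)/SE = (52.88−56)/1.0206 = -3.0570
p-value (one-sided, H₁ less) = 0.00112
→ bracket: p<0.01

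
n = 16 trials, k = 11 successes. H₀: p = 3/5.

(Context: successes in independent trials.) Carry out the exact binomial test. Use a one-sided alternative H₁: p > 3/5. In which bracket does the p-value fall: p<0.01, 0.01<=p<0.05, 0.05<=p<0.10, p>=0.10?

Exact binomial: n=16, k=11, p₀=3/5=0.6000
P(X≥11) from Σ C(n,i)·p₀^i·(1−p₀)^(n−i)
p-value (one-sided, H₁ greater) = 0.32884
→ bracket: p>=0.10

p-value bracket: p>=0.10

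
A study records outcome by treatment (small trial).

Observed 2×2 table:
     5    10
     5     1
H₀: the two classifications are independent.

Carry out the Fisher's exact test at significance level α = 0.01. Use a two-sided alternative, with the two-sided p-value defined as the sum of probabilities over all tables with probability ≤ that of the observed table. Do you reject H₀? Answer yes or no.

Margins: r₁=15, r₂=6, c₁=10, c₂=11, n=21
p_obs = C(15,5)·C(6,5)/C(21,10); sum pmf over tables with pmf ≤ p_obs
p-value (two-sided) = 0.06347
At α=0.01: p ≥ α → fail to reject H₀

reject H₀: no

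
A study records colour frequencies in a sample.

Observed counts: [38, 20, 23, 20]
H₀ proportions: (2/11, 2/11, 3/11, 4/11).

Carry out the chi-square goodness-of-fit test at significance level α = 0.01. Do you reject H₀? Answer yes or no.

n = 101; E_i = n·p_i = [18.36, 18.36, 27.55, 36.73]
χ² = (38−18.36)²/18.36 + (20−18.36)²/18.36 + (23−27.55)²/27.55 + (20−36.73)²/36.73 = 29.5116
df = 3
p-value (upper-tail) = 0.00000
At α=0.01: p < α → reject H₀

reject H₀: yes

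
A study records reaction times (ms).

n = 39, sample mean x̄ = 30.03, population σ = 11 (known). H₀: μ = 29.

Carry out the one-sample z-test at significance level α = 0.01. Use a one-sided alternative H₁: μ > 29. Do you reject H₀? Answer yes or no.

SE = σ/√n = 11/√39 = 1.7614
z = (x̄−μ₀)/SE = (30.03−29)/1.7614 = 0.5848
p-value (one-sided, H₁ greater) = 0.27935
At α=0.01: p ≥ α → fail to reject H₀

reject H₀: no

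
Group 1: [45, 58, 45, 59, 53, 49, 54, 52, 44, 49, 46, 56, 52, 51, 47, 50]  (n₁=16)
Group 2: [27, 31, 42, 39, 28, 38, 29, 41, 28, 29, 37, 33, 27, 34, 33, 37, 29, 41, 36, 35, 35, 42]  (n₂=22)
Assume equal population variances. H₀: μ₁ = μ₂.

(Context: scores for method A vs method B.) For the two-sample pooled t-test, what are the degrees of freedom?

degrees of freedom = 36

df = n₁ + n₂ − 2 = 16 + 22 − 2 = 36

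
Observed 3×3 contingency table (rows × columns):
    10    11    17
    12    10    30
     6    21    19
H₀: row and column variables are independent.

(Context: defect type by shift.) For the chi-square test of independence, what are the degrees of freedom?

degrees of freedom = 4

df = (r−1)(c−1) = (3−1)·(3−1) = 4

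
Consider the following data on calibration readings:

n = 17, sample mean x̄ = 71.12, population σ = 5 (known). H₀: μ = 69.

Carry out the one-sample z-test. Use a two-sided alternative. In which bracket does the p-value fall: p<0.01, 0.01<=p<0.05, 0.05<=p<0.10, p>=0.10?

p-value bracket: 0.05<=p<0.10

SE = σ/√n = 5/√17 = 1.2127
z = (x̄−μ₀)/SE = (71.12−69)/1.2127 = 1.7482
p-value (two-sided) = 0.08043
→ bracket: 0.05<=p<0.10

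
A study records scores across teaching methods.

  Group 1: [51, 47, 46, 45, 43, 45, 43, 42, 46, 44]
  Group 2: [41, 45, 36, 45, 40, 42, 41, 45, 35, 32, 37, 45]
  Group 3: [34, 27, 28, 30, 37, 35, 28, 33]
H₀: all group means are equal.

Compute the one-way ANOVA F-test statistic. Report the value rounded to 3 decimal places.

Group means [45.20, 40.33, 31.50], grand mean 39.600
SSB = Σnᵢ(x̄ᵢ−x̄)² = 844.933; SSW = ΣΣ(x−x̄ᵢ)² = 376.267
MSB = 844.933/2 = 422.4667; MSW = 376.267/27 = 13.9358
F = MSB/MSW = 30.3152
df = (2, 27)

test statistic = 30.315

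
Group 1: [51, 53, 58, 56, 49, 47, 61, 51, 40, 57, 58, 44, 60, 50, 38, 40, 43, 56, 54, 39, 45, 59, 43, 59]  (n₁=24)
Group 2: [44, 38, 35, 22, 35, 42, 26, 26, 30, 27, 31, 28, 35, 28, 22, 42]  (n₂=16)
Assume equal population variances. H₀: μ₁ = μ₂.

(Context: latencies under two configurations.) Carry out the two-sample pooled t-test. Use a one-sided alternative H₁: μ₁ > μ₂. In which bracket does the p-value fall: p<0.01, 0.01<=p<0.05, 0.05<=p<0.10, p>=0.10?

x̄₁=50.458, s₁=7.483, n₁=24
x̄₂=31.938, s₂=7.028, n₂=16
s_p² = [23·7.483² + 15·7.028²]/38 = 53.3920
SE = √(s_p²·(1/24+1/16)) = 2.3583
t = (50.458−31.938)/2.3583 = 7.8534
df = 38
p-value (one-sided, H₁ greater) = 0.00000
→ bracket: p<0.01

p-value bracket: p<0.01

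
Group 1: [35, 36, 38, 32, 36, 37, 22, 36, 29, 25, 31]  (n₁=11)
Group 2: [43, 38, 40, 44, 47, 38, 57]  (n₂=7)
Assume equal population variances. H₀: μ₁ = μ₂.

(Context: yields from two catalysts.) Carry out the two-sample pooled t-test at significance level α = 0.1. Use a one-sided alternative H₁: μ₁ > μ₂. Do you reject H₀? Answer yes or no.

x̄₁=32.455, s₁=5.241, n₁=11
x̄₂=43.857, s₂=6.669, n₂=7
s_p² = [10·5.241² + 6·6.669²]/16 = 33.8490
SE = √(s_p²·(1/11+1/7)) = 2.8130
t = (32.455−43.857)/2.8130 = -4.0536
df = 16
p-value (one-sided, H₁ greater) = 0.99954
At α=0.1: p ≥ α → fail to reject H₀

reject H₀: no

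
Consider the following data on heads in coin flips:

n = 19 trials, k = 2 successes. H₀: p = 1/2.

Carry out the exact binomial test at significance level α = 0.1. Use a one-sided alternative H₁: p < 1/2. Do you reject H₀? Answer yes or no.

Exact binomial: n=19, k=2, p₀=1/2=0.5000
P(X≤2) from Σ C(n,i)·p₀^i·(1−p₀)^(n−i)
p-value (one-sided, H₁ less) = 0.00036
At α=0.1: p < α → reject H₀

reject H₀: yes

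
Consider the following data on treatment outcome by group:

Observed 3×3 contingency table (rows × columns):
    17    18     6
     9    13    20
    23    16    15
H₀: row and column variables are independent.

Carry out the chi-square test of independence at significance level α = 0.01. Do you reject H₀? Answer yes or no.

Row totals [41, 42, 54], col totals [49, 47, 41], n=137
χ² = (17−14.66)²/14.66 + (18−14.07)²/14.07 + (6−12.27)²/12.27 + (9−15.02)²/15.02 + (13−14.41)²/14.41 + (20−12.57)²/12.57 + (23−19.31)²/19.31 + (16−18.53)²/18.53 + (15−16.16)²/16.16 = 12.7523
df = 4
p-value (upper-tail) = 0.01255
At α=0.01: p ≥ α → fail to reject H₀

reject H₀: no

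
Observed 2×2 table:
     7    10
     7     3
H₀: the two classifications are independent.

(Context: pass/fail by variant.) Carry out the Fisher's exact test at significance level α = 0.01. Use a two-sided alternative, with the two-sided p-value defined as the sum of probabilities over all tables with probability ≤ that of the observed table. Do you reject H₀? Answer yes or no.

reject H₀: no

Margins: r₁=17, r₂=10, c₁=14, c₂=13, n=27
p_obs = C(17,7)·C(10,7)/C(27,14); sum pmf over tables with pmf ≤ p_obs
p-value (two-sided) = 0.23646
At α=0.01: p ≥ α → fail to reject H₀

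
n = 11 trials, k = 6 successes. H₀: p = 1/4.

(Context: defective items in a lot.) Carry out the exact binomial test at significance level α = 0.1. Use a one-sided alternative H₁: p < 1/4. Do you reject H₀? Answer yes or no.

Exact binomial: n=11, k=6, p₀=1/4=0.2500
P(X≤6) from Σ C(n,i)·p₀^i·(1−p₀)^(n−i)
p-value (one-sided, H₁ less) = 0.99244
At α=0.1: p ≥ α → fail to reject H₀

reject H₀: no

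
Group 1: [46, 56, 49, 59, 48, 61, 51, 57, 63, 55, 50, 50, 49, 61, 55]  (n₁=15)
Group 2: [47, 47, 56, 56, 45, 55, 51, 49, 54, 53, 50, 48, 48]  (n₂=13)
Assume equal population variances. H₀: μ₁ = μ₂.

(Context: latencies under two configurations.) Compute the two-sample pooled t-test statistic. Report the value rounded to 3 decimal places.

x̄₁=54.000, s₁=5.412, n₁=15
x̄₂=50.692, s₂=3.750, n₂=13
s_p² = [14·5.412² + 12·3.750²]/26 = 22.2604
SE = √(s_p²·(1/15+1/13)) = 1.7878
t = (54.000−50.692)/1.7878 = 1.8501
df = 26

test statistic = 1.850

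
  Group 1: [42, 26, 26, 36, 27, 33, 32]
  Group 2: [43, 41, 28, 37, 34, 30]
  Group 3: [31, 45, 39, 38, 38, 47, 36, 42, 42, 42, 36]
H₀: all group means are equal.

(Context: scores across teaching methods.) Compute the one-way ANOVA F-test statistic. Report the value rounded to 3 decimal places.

Group means [31.71, 35.50, 39.64], grand mean 36.292
SSB = Σnᵢ(x̄ᵢ−x̄)² = 273.484; SSW = ΣΣ(x−x̄ᵢ)² = 597.474
MSB = 273.484/2 = 136.7422; MSW = 597.474/21 = 28.4511
F = MSB/MSW = 4.8062
df = (2, 21)

test statistic = 4.806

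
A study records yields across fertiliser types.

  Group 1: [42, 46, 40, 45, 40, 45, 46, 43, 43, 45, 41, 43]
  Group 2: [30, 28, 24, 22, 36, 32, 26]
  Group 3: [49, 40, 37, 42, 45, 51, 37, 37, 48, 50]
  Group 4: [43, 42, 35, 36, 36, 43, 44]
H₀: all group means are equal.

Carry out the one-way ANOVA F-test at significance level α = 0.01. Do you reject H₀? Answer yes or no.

reject H₀: yes

Group means [43.25, 28.29, 43.60, 39.86], grand mean 39.778
SSB = Σnᵢ(x̄ᵢ−x̄)² = 1215.287; SSW = ΣΣ(x−x̄ᵢ)² = 578.936
MSB = 1215.287/3 = 405.0955; MSW = 578.936/32 = 18.0917
F = MSB/MSW = 22.3912
df = (3, 32)
p-value (upper-tail) = 0.00000
At α=0.01: p < α → reject H₀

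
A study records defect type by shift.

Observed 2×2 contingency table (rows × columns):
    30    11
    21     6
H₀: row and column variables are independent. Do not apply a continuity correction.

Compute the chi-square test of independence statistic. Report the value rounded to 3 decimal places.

Row totals [41, 27], col totals [51, 17], n=68
χ² = (30−30.75)²/30.75 + (11−10.25)²/10.25 + (21−20.25)²/20.25 + (6−6.75)²/6.75 = 0.1843
df = 1

test statistic = 0.184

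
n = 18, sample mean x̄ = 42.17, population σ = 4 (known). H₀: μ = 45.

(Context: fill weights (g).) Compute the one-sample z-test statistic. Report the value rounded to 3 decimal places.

test statistic = -3.002

SE = σ/√n = 4/√18 = 0.9428
z = (x̄−μ₀)/SE = (42.17−45)/0.9428 = -3.0017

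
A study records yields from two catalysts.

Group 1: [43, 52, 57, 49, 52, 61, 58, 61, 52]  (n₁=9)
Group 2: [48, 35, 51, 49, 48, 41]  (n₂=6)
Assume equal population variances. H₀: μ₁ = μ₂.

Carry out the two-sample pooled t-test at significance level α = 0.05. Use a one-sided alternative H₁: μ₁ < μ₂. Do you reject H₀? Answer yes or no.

x̄₁=53.889, s₁=5.925, n₁=9
x̄₂=45.333, s₂=6.088, n₂=6
s_p² = [8·5.925² + 5·6.088²]/13 = 35.8632
SE = √(s_p²·(1/9+1/6)) = 3.1563
t = (53.889−45.333)/3.1563 = 2.7107
df = 13
p-value (one-sided, H₁ less) = 0.99109
At α=0.05: p ≥ α → fail to reject H₀

reject H₀: no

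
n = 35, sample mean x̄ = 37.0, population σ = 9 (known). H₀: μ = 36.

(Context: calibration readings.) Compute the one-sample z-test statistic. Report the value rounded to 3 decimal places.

test statistic = 0.657

SE = σ/√n = 9/√35 = 1.5213
z = (x̄−μ₀)/SE = (37.0−36)/1.5213 = 0.6573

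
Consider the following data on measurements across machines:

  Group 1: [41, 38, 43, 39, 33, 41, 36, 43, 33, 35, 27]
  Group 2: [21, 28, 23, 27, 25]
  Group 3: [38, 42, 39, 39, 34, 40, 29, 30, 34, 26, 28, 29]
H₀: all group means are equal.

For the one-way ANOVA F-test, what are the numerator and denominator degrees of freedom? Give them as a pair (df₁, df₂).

degrees of freedom = [2, 25]

k = 3 groups, N = 28 total
df = (k−1, N−k) = (3−1, 28−3) = (2, 25)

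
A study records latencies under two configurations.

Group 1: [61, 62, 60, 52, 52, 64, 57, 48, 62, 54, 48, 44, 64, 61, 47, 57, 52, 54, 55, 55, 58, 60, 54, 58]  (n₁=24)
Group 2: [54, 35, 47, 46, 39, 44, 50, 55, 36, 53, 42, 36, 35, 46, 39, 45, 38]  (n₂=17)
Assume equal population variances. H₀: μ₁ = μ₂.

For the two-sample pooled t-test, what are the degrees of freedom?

df = n₁ + n₂ − 2 = 24 + 17 − 2 = 39

degrees of freedom = 39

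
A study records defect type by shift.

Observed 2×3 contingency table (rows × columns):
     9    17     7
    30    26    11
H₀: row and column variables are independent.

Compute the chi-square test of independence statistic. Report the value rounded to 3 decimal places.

test statistic = 2.850

Row totals [33, 67], col totals [39, 43, 18], n=100
χ² = (9−12.87)²/12.87 + (17−14.19)²/14.19 + (7−5.94)²/5.94 + (30−26.13)²/26.13 + (26−28.81)²/28.81 + (11−12.06)²/12.06 = 2.8497
df = 2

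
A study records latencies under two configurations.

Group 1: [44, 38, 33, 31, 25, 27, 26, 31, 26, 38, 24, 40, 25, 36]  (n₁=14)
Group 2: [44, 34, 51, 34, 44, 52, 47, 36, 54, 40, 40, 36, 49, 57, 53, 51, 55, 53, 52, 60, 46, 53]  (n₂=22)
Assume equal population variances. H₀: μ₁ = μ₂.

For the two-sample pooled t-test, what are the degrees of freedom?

df = n₁ + n₂ − 2 = 14 + 22 − 2 = 34

degrees of freedom = 34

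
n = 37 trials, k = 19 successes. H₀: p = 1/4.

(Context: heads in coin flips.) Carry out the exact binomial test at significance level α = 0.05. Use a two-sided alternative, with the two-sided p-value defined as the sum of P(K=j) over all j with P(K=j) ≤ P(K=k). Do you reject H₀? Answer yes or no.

Exact binomial: n=37, k=19, p₀=1/4=0.2500
P(X=j) = C(n,j)·p₀^j·(1−p₀)^(n−j); p = Σ P(X=j) over j with P(X=j) ≤ P(X=19)
p-value (two-sided) = 0.00083
At α=0.05: p < α → reject H₀

reject H₀: yes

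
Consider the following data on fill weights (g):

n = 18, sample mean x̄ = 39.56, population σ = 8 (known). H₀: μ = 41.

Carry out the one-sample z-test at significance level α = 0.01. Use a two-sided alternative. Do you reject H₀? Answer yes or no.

SE = σ/√n = 8/√18 = 1.8856
z = (x̄−μ₀)/SE = (39.56−41)/1.8856 = -0.7637
p-value (two-sided) = 0.44506
At α=0.01: p ≥ α → fail to reject H₀

reject H₀: no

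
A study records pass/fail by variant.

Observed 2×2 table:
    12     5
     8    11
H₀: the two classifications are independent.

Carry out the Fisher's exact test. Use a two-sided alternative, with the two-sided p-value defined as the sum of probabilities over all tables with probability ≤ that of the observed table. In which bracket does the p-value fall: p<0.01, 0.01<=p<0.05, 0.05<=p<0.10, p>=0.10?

p-value bracket: p>=0.10

Margins: r₁=17, r₂=19, c₁=20, c₂=16, n=36
p_obs = C(17,12)·C(19,8)/C(36,20); sum pmf over tables with pmf ≤ p_obs
p-value (two-sided) = 0.10647
→ bracket: p>=0.10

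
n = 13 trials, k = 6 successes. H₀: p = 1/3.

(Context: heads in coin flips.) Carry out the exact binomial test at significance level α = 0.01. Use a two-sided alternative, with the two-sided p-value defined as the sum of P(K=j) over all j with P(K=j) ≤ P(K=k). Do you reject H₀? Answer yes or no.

Exact binomial: n=13, k=6, p₀=1/3=0.3333
P(X=j) = C(n,j)·p₀^j·(1−p₀)^(n−j); p = Σ P(X=j) over j with P(X=j) ≤ P(X=6)
p-value (two-sided) = 0.38004
At α=0.01: p ≥ α → fail to reject H₀

reject H₀: no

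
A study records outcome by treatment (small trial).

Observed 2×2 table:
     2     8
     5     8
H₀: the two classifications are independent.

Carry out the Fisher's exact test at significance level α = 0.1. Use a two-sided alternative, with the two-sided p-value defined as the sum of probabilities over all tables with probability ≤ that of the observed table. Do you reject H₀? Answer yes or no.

reject H₀: no

Margins: r₁=10, r₂=13, c₁=7, c₂=16, n=23
p_obs = C(10,2)·C(13,5)/C(23,7); sum pmf over tables with pmf ≤ p_obs
p-value (two-sided) = 0.40503
At α=0.1: p ≥ α → fail to reject H₀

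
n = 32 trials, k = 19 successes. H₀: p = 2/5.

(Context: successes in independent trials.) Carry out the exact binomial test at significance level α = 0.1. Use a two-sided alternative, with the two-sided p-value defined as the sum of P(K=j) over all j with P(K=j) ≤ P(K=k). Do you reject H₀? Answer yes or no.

Exact binomial: n=32, k=19, p₀=2/5=0.4000
P(X=j) = C(n,j)·p₀^j·(1−p₀)^(n−j); p = Σ P(X=j) over j with P(X=j) ≤ P(X=19)
p-value (two-sided) = 0.03003
At α=0.1: p < α → reject H₀

reject H₀: yes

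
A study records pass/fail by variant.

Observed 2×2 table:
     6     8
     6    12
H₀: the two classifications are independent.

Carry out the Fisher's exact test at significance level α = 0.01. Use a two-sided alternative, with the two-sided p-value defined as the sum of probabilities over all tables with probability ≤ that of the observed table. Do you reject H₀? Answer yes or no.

Margins: r₁=14, r₂=18, c₁=12, c₂=20, n=32
p_obs = C(14,6)·C(18,6)/C(32,12); sum pmf over tables with pmf ≤ p_obs
p-value (two-sided) = 0.71783
At α=0.01: p ≥ α → fail to reject H₀

reject H₀: no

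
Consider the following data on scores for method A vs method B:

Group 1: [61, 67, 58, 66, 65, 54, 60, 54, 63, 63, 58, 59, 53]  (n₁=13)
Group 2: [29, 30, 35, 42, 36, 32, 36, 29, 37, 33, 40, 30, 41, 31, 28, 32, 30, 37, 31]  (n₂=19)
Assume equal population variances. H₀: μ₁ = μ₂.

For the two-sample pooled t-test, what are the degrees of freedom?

degrees of freedom = 30

df = n₁ + n₂ − 2 = 13 + 19 − 2 = 30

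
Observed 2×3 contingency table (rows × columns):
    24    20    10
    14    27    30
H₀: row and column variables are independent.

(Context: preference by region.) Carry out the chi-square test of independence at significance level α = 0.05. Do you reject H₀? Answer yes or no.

reject H₀: yes

Row totals [54, 71], col totals [38, 47, 40], n=125
χ² = (24−16.42)²/16.42 + (20−20.30)²/20.30 + (10−17.28)²/17.28 + (14−21.58)²/21.58 + (27−26.70)²/26.70 + (30−22.72)²/22.72 = 11.5762
df = 2
p-value (upper-tail) = 0.00306
At α=0.05: p < α → reject H₀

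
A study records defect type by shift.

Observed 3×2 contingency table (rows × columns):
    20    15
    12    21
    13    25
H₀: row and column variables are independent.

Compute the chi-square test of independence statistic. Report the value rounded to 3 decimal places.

Row totals [35, 33, 38], col totals [45, 61], n=106
χ² = (20−14.86)²/14.86 + (15−20.14)²/20.14 + (12−14.01)²/14.01 + (21−18.99)²/18.99 + (13−16.13)²/16.13 + (25−21.87)²/21.87 = 4.6491
df = 2

test statistic = 4.649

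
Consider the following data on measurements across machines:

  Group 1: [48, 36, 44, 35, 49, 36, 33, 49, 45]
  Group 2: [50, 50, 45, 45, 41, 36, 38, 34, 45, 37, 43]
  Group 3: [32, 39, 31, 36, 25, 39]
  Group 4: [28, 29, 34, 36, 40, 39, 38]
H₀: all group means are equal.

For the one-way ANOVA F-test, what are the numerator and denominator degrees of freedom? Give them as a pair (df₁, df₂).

k = 4 groups, N = 33 total
df = (k−1, N−k) = (4−1, 33−4) = (3, 29)

degrees of freedom = [3, 29]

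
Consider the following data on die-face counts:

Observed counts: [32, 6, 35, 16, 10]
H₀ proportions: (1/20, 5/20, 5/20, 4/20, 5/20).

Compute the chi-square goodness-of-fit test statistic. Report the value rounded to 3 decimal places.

n = 99; E_i = n·p_i = [4.95, 24.75, 24.75, 19.80, 24.75]
χ² = (32−4.95)²/4.95 + (6−24.75)²/24.75 + (35−24.75)²/24.75 + (16−19.80)²/19.80 + (10−24.75)²/24.75 = 175.7879
df = 4

test statistic = 175.788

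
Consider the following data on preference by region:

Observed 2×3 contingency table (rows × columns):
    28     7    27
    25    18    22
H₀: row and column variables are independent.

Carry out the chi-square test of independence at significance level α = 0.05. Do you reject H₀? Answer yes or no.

Row totals [62, 65], col totals [53, 25, 49], n=127
χ² = (28−25.87)²/25.87 + (7−12.20)²/12.20 + (27−23.92)²/23.92 + (25−27.13)²/27.13 + (18−12.80)²/12.80 + (22−25.08)²/25.08 = 5.4522
df = 2
p-value (upper-tail) = 0.06547
At α=0.05: p ≥ α → fail to reject H₀

reject H₀: no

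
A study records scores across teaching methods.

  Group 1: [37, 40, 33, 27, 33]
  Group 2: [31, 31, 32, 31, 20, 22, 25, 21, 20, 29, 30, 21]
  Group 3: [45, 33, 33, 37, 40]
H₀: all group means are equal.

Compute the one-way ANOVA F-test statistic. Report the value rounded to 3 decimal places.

Group means [34.00, 26.08, 37.60], grand mean 30.500
SSB = Σnᵢ(x̄ᵢ−x̄)² = 547.383; SSW = ΣΣ(x−x̄ᵢ)² = 474.117
MSB = 547.383/2 = 273.6917; MSW = 474.117/19 = 24.9535
F = MSB/MSW = 10.9681
df = (2, 19)

test statistic = 10.968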